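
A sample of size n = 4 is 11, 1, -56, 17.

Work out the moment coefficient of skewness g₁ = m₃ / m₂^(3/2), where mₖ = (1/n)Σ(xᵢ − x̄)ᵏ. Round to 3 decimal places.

x̄ = (11 + 1 - 56 + 17) / 4 = -6.7500
deviations (xᵢ − x̄): 17.7500, 7.7500, -49.2500, 23.7500
Σ(xᵢ − x̄)² = 3364.7500 ⇒ m₂ = 3364.7500/4 = 841.18750
Σ(xᵢ − x̄)³ = -100004.6250 ⇒ m₃ = -100004.6250/4 = -25001.15625
m₂^(3/2) = 841.18750^(1.5) = 24397.15670
g₁ = m₃ / m₂^(3/2) = -25001.15625 / 24397.15670 ≈ -1.025

-1.025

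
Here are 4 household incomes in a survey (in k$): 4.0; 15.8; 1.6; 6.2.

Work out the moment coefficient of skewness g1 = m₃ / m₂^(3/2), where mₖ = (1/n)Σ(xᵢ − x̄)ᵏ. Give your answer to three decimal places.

0.848

x̄ = (4.0 + 15.8 + 1.6 + 6.2) / 4 = 6.9000
deviations (xᵢ − x̄): -2.9000, 8.9000, -5.3000, -0.7000
Σ(xᵢ − x̄)² = 116.2000 ⇒ m₂ = 116.2000/4 = 29.05000
Σ(xᵢ − x̄)³ = 531.3600 ⇒ m₃ = 531.3600/4 = 132.84000
m₂^(3/2) = 29.05000^(1.5) = 156.57384
g1 = m₃ / m₂^(3/2) = 132.84000 / 156.57384 ≈ 0.848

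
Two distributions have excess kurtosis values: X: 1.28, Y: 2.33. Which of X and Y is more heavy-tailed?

Y

Higher excess kurtosis ⇒ heavier tails relative to the normal distribution.
1.28 vs 2.33: the larger is 2.33, so Y has heavier tails.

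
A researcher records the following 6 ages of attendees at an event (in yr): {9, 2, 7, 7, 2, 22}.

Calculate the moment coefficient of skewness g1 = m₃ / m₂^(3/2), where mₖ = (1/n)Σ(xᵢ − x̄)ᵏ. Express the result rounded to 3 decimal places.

x̄ = (9 + 2 + 7 + 7 + 2 + 22) / 6 = 8.1667
deviations (xᵢ − x̄): 0.8333, -6.1667, -1.1667, -1.1667, -6.1667, 13.8333
Σ(xᵢ − x̄)² = 270.8333 ⇒ m₂ = 270.8333/6 = 45.13889
Σ(xᵢ − x̄)³ = 2175.5556 ⇒ m₃ = 2175.5556/6 = 362.59259
m₂^(3/2) = 45.13889^(1.5) = 303.26780
g1 = m₃ / m₂^(3/2) = 362.59259 / 303.26780 ≈ 1.196

1.196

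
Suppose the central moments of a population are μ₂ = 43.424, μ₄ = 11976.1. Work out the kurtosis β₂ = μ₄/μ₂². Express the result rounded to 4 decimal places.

μ₂² = 43.424² = 1885.64378
μ₄/μ₂² = 11976.1 / 1885.64378 = 6.35120
β₂ ≈ 6.3512

6.3512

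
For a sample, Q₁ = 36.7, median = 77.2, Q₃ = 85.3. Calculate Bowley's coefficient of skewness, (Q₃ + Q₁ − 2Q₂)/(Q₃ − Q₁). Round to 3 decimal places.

-0.667

numerator: Q₃ + Q₁ − 2Q₂ = 85.3 + 36.7 − 2×77.2 = -32.4000
denominator: Q₃ − Q₁ = 85.3 − 36.7 = 48.6000
Bowley skewness = -32.4000 / 48.6000 ≈ -0.667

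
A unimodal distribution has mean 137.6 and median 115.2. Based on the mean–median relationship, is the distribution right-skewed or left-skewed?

mean − median = 137.6 − 115.2 = 22.4
mean > median ⇒ the longer tail is on the right ⇒ right-skewed (positively skewed).

right-skewed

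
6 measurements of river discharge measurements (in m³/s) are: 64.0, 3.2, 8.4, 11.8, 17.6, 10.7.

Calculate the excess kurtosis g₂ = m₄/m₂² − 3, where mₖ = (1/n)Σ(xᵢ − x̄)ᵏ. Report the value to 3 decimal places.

x̄ = 19.2833
Σ(xᵢ − x̄)² = 2509.2083 ⇒ m₂ = 418.20139
Σ(xᵢ − x̄)⁴ = 4087834.8644 ⇒ m₄ = 681305.81074
m₂² = 174892.40167
g₂ = m₄/m₂² − 3 = 3.89557 − 3 ≈ 0.896

0.896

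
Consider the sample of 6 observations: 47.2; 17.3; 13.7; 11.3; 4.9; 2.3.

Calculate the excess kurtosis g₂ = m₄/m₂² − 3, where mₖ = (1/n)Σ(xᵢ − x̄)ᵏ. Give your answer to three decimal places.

0.431

x̄ = 16.1167
Σ(xᵢ − x̄)² = 1313.3283 ⇒ m₂ = 218.88806
Σ(xᵢ − x̄)⁴ = 986337.7501 ⇒ m₄ = 164389.62502
m₂² = 47911.98086
g₂ = m₄/m₂² − 3 = 3.43108 − 3 ≈ 0.431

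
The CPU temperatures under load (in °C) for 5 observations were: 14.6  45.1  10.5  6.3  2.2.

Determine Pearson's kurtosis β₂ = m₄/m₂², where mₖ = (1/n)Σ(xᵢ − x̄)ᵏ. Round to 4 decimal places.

2.9022

x̄ = 15.7400
Σ(xᵢ − x̄)² = 1163.2120 ⇒ m₂ = 232.64240
Σ(xᵢ − x̄)⁴ = 785367.8685 ⇒ m₄ = 157073.57370
m₂² = 54122.48628
β₂ = m₄/m₂² = 157073.57370 / 54122.48628 ≈ 2.9022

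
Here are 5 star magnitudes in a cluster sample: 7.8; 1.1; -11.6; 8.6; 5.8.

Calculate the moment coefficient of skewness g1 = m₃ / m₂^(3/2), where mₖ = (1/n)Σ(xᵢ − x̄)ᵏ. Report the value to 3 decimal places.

x̄ = (7.8 + 1.1 - 11.6 + 8.6 + 5.8) / 5 = 2.3400
deviations (xᵢ − x̄): 5.4600, -1.2400, -13.9400, 6.2600, 3.4600
Σ(xᵢ − x̄)² = 276.8320 ⇒ m₂ = 276.8320/5 = 55.36640
Σ(xᵢ − x̄)³ = -2261.2702 ⇒ m₃ = -2261.2702/5 = -452.25403
m₂^(3/2) = 55.36640^(1.5) = 411.97364
g1 = m₃ / m₂^(3/2) = -452.25403 / 411.97364 ≈ -1.098

-1.098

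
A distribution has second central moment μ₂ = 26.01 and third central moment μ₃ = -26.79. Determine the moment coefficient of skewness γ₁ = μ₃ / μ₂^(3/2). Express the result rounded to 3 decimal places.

σ = √μ₂ = √26.01 = 5.10000
σ³ = μ₂^(3/2) = 132.65100
γ₁ = μ₃/σ³ = -26.79 / 132.65100 ≈ -0.202

-0.202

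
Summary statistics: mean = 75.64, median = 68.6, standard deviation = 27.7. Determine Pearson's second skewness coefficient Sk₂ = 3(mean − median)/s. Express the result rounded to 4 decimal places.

0.7625

Sk₂ = 3(75.64 − 68.6) / 27.7 = 3 × 7.0400 / 27.7
    = 21.1200 / 27.7 ≈ 0.7625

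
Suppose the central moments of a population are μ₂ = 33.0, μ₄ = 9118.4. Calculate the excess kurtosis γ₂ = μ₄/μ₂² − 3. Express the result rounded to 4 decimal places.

μ₂² = 33.0² = 1089.00000
μ₄/μ₂² = 9118.4 / 1089.00000 = 8.37319
γ₂ = 8.37319 − 3 ≈ 5.3732

5.3732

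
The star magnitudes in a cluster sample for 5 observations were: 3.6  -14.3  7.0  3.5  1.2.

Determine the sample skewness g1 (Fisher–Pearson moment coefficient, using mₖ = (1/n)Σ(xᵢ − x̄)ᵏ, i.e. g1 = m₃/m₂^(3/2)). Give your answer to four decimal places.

x̄ = (3.6 - 14.3 + 7.0 + 3.5 + 1.2) / 5 = 0.2000
deviations (xᵢ − x̄): 3.4000, -14.5000, 6.8000, 3.3000, 1.0000
Σ(xᵢ − x̄)² = 279.9400 ⇒ m₂ = 279.9400/5 = 55.98800
Σ(xᵢ − x̄)³ = -2657.9520 ⇒ m₃ = -2657.9520/5 = -531.59040
m₂^(3/2) = 55.98800^(1.5) = 418.93093
g1 = m₃ / m₂^(3/2) = -531.59040 / 418.93093 ≈ -1.2689

-1.2689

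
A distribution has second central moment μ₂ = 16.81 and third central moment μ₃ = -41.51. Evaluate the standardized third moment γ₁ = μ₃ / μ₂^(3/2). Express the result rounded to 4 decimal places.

σ = √μ₂ = √16.81 = 4.10000
σ³ = μ₂^(3/2) = 68.92100
γ₁ = μ₃/σ³ = -41.51 / 68.92100 ≈ -0.6023

-0.6023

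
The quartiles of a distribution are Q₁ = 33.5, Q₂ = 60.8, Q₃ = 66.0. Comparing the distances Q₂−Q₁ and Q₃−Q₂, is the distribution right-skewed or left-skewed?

left-skewed

Q₂ − Q₁ = 27.3;  Q₃ − Q₂ = 5.2
Q₂ − Q₁ > Q₃ − Q₂ ⇒ the lower half is more spread out ⇒ left-skewed.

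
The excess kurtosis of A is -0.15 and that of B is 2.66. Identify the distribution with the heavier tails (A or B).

Higher excess kurtosis ⇒ heavier tails relative to the normal distribution.
-0.15 vs 2.66: the larger is 2.66, so B has heavier tails. (B is leptokurtic — heavier-than-normal tails; the other is platykurtic.)

B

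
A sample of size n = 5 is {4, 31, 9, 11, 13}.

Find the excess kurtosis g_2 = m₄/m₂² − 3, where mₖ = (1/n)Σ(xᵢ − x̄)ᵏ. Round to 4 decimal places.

x̄ = 13.6000
Σ(xᵢ − x̄)² = 423.2000 ⇒ m₂ = 84.64000
Σ(xᵢ − x̄)⁴ = 100650.6560 ⇒ m₄ = 20130.13120
m₂² = 7163.92960
g_2 = m₄/m₂² − 3 = 2.80993 − 3 ≈ -0.1901

-0.1901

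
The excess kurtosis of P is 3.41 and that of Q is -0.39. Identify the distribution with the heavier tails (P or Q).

Higher excess kurtosis ⇒ heavier tails relative to the normal distribution.
3.41 vs -0.39: the larger is 3.41, so P has heavier tails. (P is leptokurtic — heavier-than-normal tails; the other is platykurtic.)

P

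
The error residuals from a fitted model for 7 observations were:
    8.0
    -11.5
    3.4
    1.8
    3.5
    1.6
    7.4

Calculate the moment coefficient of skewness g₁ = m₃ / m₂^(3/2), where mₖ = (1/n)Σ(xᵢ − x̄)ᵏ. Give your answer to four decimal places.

-1.3920

x̄ = (8.0 - 11.5 + 3.4 + 1.8 + 3.5 + 1.6 + 7.4) / 7 = 2.0286
deviations (xᵢ − x̄): 5.9714, -13.5286, 1.3714, -0.2286, 1.4714, -0.4286, 5.3714
Σ(xᵢ − x̄)² = 251.8143 ⇒ m₂ = 251.8143/7 = 35.97347
Σ(xᵢ − x̄)³ = -2102.4482 ⇒ m₃ = -2102.4482/7 = -300.34975
m₂^(3/2) = 35.97347^(1.5) = 215.76127
g₁ = m₃ / m₂^(3/2) = -300.34975 / 215.76127 ≈ -1.3920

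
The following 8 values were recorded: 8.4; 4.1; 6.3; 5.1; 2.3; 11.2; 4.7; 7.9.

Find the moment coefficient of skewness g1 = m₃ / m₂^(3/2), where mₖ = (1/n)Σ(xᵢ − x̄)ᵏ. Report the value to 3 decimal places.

0.400

x̄ = (8.4 + 4.1 + 6.3 + 5.1 + 2.3 + 11.2 + 4.7 + 7.9) / 8 = 6.2500
deviations (xᵢ − x̄): 2.1500, -2.1500, 0.0500, -1.1500, -3.9500, 4.9500, -1.5500, 1.6500
Σ(xᵢ − x̄)² = 55.8000 ⇒ m₂ = 55.8000/8 = 6.97500
Σ(xᵢ − x̄)³ = 58.9050 ⇒ m₃ = 58.9050/8 = 7.36312
m₂^(3/2) = 6.97500^(1.5) = 18.42113
g1 = m₃ / m₂^(3/2) = 7.36312 / 18.42113 ≈ 0.400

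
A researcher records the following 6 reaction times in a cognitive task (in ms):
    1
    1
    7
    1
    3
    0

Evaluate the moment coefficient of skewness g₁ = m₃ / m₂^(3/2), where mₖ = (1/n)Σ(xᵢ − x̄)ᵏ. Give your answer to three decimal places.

x̄ = (1 + 1 + 7 + 1 + 3 + 0) / 6 = 2.1667
deviations (xᵢ − x̄): -1.1667, -1.1667, 4.8333, -1.1667, 0.8333, -2.1667
Σ(xᵢ − x̄)² = 32.8333 ⇒ m₂ = 32.8333/6 = 5.47222
Σ(xᵢ − x̄)³ = 98.5556 ⇒ m₃ = 98.5556/6 = 16.42593
m₂^(3/2) = 5.47222^(1.5) = 12.80105
g₁ = m₃ / m₂^(3/2) = 16.42593 / 12.80105 ≈ 1.283

1.283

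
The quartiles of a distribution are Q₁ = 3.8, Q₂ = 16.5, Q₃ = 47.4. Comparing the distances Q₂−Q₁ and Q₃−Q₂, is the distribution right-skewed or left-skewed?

Q₂ − Q₁ = 12.7;  Q₃ − Q₂ = 30.9
Q₃ − Q₂ > Q₂ − Q₁ ⇒ the upper half is more spread out ⇒ right-skewed.

right-skewed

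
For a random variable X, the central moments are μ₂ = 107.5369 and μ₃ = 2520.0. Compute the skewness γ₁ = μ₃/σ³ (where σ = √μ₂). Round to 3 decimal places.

2.260

σ = √μ₂ = √107.5369 = 10.37000
σ³ = μ₂^(3/2) = 1115.15765
γ₁ = μ₃/σ³ = 2520.0 / 1115.15765 ≈ 2.260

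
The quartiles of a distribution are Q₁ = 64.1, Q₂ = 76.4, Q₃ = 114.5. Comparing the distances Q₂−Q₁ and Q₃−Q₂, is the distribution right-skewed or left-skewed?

right-skewed

Q₂ − Q₁ = 12.3;  Q₃ − Q₂ = 38.1
Q₃ − Q₂ > Q₂ − Q₁ ⇒ the upper half is more spread out ⇒ right-skewed.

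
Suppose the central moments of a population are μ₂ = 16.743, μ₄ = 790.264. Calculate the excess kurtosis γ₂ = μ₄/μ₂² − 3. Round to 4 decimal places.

μ₂² = 16.743² = 280.32805
μ₄/μ₂² = 790.264 / 280.32805 = 2.81907
γ₂ = 2.81907 − 3 ≈ -0.1809

-0.1809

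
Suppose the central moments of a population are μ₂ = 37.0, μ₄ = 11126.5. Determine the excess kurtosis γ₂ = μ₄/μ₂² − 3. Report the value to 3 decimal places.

5.127

μ₂² = 37.0² = 1369.00000
μ₄/μ₂² = 11126.5 / 1369.00000 = 8.12747
γ₂ = 8.12747 − 3 ≈ 5.127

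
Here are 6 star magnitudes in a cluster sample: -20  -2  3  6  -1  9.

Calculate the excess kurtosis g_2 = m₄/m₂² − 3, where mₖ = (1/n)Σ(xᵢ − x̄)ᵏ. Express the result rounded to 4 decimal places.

0.1713

x̄ = -0.8333
Σ(xᵢ − x̄)² = 526.8333 ⇒ m₂ = 87.80556
Σ(xᵢ − x̄)⁴ = 146702.1528 ⇒ m₄ = 24450.35880
m₂² = 7709.81559
g_2 = m₄/m₂² − 3 = 3.17133 − 3 ≈ 0.1713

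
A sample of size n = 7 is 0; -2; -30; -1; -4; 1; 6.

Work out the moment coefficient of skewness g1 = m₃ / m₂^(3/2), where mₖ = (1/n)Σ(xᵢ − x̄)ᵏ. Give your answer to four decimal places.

x̄ = (0 - 2 - 30 - 1 - 4 + 1 + 6) / 7 = -4.2857
deviations (xᵢ − x̄): 4.2857, 2.2857, -25.7143, 3.2857, 0.2857, 5.2857, 10.2857
Σ(xᵢ − x̄)² = 829.4286 ⇒ m₂ = 829.4286/7 = 118.48980
Σ(xᵢ − x̄)³ = -15640.8980 ⇒ m₃ = -15640.8980/7 = -2234.41399
m₂^(3/2) = 118.48980^(1.5) = 1289.79719
g1 = m₃ / m₂^(3/2) = -2234.41399 / 1289.79719 ≈ -1.7324

-1.7324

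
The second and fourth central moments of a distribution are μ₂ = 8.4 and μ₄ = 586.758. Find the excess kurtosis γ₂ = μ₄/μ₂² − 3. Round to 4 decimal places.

5.3157

μ₂² = 8.4² = 70.56000
μ₄/μ₂² = 586.758 / 70.56000 = 8.31573
γ₂ = 8.31573 − 3 ≈ 5.3157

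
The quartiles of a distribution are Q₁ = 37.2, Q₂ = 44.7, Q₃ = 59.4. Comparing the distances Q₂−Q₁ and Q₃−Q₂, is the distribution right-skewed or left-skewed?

right-skewed

Q₂ − Q₁ = 7.5;  Q₃ − Q₂ = 14.7
Q₃ − Q₂ > Q₂ − Q₁ ⇒ the upper half is more spread out ⇒ right-skewed.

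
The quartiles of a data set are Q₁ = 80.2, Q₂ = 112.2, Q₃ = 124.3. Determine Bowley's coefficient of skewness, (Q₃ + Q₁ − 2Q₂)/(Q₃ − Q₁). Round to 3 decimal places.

-0.451

numerator: Q₃ + Q₁ − 2Q₂ = 124.3 + 80.2 − 2×112.2 = -19.9000
denominator: Q₃ − Q₁ = 124.3 − 80.2 = 44.1000
Bowley skewness = -19.9000 / 44.1000 ≈ -0.451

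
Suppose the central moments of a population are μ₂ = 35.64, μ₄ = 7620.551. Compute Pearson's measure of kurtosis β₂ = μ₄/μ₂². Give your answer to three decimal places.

5.999

μ₂² = 35.64² = 1270.20960
μ₄/μ₂² = 7620.551 / 1270.20960 = 5.99944
β₂ ≈ 5.999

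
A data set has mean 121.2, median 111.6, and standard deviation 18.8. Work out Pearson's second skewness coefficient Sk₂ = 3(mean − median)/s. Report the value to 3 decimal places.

1.532

Sk₂ = 3(121.2 − 111.6) / 18.8 = 3 × 9.6000 / 18.8
    = 28.8000 / 18.8 ≈ 1.532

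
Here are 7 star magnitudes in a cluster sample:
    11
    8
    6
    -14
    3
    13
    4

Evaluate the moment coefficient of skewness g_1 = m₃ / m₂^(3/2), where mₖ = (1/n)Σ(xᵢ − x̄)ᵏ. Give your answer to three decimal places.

-1.360

x̄ = (11 + 8 + 6 - 14 + 3 + 13 + 4) / 7 = 4.4286
deviations (xᵢ − x̄): 6.5714, 3.5714, 1.5714, -18.4286, -1.4286, 8.5714, -0.4286
Σ(xᵢ − x̄)² = 473.7143 ⇒ m₂ = 473.7143/7 = 67.67347
Σ(xᵢ − x̄)³ = -5298.6122 ⇒ m₃ = -5298.6122/7 = -756.94461
m₂^(3/2) = 67.67347^(1.5) = 556.70826
g_1 = m₃ / m₂^(3/2) = -756.94461 / 556.70826 ≈ -1.360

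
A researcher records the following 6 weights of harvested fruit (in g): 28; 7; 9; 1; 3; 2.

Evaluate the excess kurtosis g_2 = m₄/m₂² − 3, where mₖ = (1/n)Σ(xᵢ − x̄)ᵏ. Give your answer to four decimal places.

x̄ = 8.3333
Σ(xᵢ − x̄)² = 511.3333 ⇒ m₂ = 85.22222
Σ(xᵢ − x̄)⁴ = 154910.4444 ⇒ m₄ = 25818.40741
m₂² = 7262.82716
g_2 = m₄/m₂² − 3 = 3.55487 − 3 ≈ 0.5549

0.5549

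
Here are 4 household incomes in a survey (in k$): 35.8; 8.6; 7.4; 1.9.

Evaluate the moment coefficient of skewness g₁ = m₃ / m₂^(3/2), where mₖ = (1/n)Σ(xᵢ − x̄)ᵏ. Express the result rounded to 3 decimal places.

x̄ = (35.8 + 8.6 + 7.4 + 1.9) / 4 = 13.4250
deviations (xᵢ − x̄): 22.3750, -4.8250, -6.0250, -11.5250
Σ(xᵢ − x̄)² = 693.0475 ⇒ m₂ = 693.0475/4 = 173.26187
Σ(xᵢ − x̄)³ = 9339.9784 ⇒ m₃ = 9339.9784/4 = 2334.99459
m₂^(3/2) = 173.26187^(1.5) = 2280.62833
g₁ = m₃ / m₂^(3/2) = 2334.99459 / 2280.62833 ≈ 1.024

1.024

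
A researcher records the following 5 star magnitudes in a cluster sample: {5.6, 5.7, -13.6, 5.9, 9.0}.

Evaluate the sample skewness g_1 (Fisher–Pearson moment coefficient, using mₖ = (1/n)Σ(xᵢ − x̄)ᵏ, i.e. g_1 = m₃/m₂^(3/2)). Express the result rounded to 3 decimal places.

-1.405

x̄ = (5.6 + 5.7 - 13.6 + 5.9 + 9.0) / 5 = 2.5200
deviations (xᵢ − x̄): 3.0800, 3.1800, -16.1200, 3.3800, 6.4800
Σ(xᵢ − x̄)² = 332.8680 ⇒ m₂ = 332.8680/5 = 66.57360
Σ(xᵢ − x̄)³ = -3816.7651 ⇒ m₃ = -3816.7651/5 = -763.35302
m₂^(3/2) = 66.57360^(1.5) = 543.19162
g_1 = m₃ / m₂^(3/2) = -763.35302 / 543.19162 ≈ -1.405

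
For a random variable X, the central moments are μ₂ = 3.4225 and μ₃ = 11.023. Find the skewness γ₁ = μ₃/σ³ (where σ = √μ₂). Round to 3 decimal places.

σ = √μ₂ = √3.4225 = 1.85000
σ³ = μ₂^(3/2) = 6.33163
γ₁ = μ₃/σ³ = 11.023 / 6.33163 ≈ 1.741

1.741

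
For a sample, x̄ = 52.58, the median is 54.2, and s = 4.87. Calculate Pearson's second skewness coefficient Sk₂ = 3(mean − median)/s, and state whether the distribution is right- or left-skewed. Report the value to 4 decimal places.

Sk₂ = 3(52.58 − 54.2) / 4.87 = 3 × -1.6200 / 4.87
    = -4.8600 / 4.87 ≈ -0.9979
Sk₂ < 0 ⇒ mean < median ⇒ left-skewed (negative skew).

-0.9979, left-skewed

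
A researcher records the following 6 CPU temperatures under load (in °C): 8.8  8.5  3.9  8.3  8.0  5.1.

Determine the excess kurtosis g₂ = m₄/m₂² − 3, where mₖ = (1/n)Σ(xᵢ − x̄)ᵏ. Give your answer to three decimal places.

-1.211

x̄ = 7.1000
Σ(xᵢ − x̄)² = 21.3400 ⇒ m₂ = 3.55667
Σ(xᵢ − x̄)⁴ = 135.7810 ⇒ m₄ = 22.63017
m₂² = 12.64988
g₂ = m₄/m₂² − 3 = 1.78896 − 3 ≈ -1.211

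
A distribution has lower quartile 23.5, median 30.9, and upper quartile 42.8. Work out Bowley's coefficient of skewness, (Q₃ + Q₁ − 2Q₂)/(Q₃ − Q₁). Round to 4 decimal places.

0.2332

numerator: Q₃ + Q₁ − 2Q₂ = 42.8 + 23.5 − 2×30.9 = 4.5000
denominator: Q₃ − Q₁ = 42.8 − 23.5 = 19.3000
Bowley skewness = 4.5000 / 19.3000 ≈ 0.2332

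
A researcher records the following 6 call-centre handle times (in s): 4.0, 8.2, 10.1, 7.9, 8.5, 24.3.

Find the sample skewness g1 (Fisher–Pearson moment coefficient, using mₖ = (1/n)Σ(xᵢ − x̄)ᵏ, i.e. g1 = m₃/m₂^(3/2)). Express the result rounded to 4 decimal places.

x̄ = (4.0 + 8.2 + 10.1 + 7.9 + 8.5 + 24.3) / 6 = 10.5000
deviations (xᵢ − x̄): -6.5000, -2.3000, -0.4000, -2.6000, -2.0000, 13.8000
Σ(xᵢ − x̄)² = 248.9000 ⇒ m₂ = 248.9000/6 = 41.48333
Σ(xᵢ − x̄)³ = 2315.6400 ⇒ m₃ = 2315.6400/6 = 385.94000
m₂^(3/2) = 41.48333^(1.5) = 267.18401
g1 = m₃ / m₂^(3/2) = 385.94000 / 267.18401 ≈ 1.4445

1.4445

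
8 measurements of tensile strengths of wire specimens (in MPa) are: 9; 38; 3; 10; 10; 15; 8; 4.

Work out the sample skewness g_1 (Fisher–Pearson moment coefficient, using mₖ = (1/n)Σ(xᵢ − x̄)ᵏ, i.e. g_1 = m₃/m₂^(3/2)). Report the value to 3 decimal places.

1.778

x̄ = (9 + 38 + 3 + 10 + 10 + 15 + 8 + 4) / 8 = 12.1250
deviations (xᵢ − x̄): -3.1250, 25.8750, -9.1250, -2.1250, -2.1250, 2.8750, -4.1250, -8.1250
Σ(xᵢ − x̄)² = 862.8750 ⇒ m₂ = 862.8750/8 = 107.85938
Σ(xᵢ − x̄)³ = 15931.4063 ⇒ m₃ = 15931.4063/8 = 1991.42578
m₂^(3/2) = 107.85938^(1.5) = 1120.17751
g_1 = m₃ / m₂^(3/2) = 1991.42578 / 1120.17751 ≈ 1.778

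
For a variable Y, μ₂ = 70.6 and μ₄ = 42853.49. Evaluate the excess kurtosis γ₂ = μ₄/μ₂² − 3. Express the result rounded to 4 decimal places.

5.5976

μ₂² = 70.6² = 4984.36000
μ₄/μ₂² = 42853.49 / 4984.36000 = 8.59759
γ₂ = 8.59759 − 3 ≈ 5.5976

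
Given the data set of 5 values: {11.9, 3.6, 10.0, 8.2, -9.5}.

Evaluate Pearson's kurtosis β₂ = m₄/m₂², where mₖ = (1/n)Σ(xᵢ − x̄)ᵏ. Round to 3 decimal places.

x̄ = 4.8400
Σ(xᵢ − x̄)² = 294.9320 ⇒ m₂ = 58.98640
Σ(xᵢ − x̄)⁴ = 45609.1263 ⇒ m₄ = 9121.82526
m₂² = 3479.39538
β₂ = m₄/m₂² = 9121.82526 / 3479.39538 ≈ 2.622

2.622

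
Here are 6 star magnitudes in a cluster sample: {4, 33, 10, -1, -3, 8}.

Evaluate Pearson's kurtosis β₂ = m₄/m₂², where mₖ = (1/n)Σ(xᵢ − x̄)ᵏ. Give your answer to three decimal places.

3.243

x̄ = 8.5000
Σ(xᵢ − x̄)² = 845.5000 ⇒ m₂ = 140.91667
Σ(xᵢ − x̄)⁴ = 386350.3750 ⇒ m₄ = 64391.72917
m₂² = 19857.50694
β₂ = m₄/m₂² = 64391.72917 / 19857.50694 ≈ 3.243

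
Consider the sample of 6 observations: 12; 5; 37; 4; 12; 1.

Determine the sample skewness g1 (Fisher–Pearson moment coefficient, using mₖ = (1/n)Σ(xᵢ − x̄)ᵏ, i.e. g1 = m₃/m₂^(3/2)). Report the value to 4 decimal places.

x̄ = (12 + 5 + 37 + 4 + 12 + 1) / 6 = 11.8333
deviations (xᵢ − x̄): 0.1667, -6.8333, 25.1667, -7.8333, 0.1667, -10.8333
Σ(xᵢ − x̄)² = 858.8333 ⇒ m₂ = 858.8333/6 = 143.13889
Σ(xᵢ − x̄)³ = 13868.4444 ⇒ m₃ = 13868.4444/6 = 2311.40741
m₂^(3/2) = 143.13889^(1.5) = 1712.52320
g1 = m₃ / m₂^(3/2) = 2311.40741 / 1712.52320 ≈ 1.3497

1.3497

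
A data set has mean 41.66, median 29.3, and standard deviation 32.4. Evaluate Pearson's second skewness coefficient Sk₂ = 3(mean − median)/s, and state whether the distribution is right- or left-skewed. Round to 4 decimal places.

1.1444, right-skewed

Sk₂ = 3(41.66 − 29.3) / 32.4 = 3 × 12.3600 / 32.4
    = 37.0800 / 32.4 ≈ 1.1444
Sk₂ > 0 ⇒ mean > median ⇒ right-skewed (positive skew).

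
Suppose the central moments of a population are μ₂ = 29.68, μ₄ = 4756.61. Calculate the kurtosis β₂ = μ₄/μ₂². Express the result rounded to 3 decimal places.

μ₂² = 29.68² = 880.90240
μ₄/μ₂² = 4756.61 / 880.90240 = 5.39970
β₂ ≈ 5.400

5.400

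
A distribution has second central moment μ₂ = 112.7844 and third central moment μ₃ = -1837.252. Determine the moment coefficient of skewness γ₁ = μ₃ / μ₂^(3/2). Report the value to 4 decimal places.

-1.5339

σ = √μ₂ = √112.7844 = 10.62000
σ³ = μ₂^(3/2) = 1197.77033
γ₁ = μ₃/σ³ = -1837.252 / 1197.77033 ≈ -1.5339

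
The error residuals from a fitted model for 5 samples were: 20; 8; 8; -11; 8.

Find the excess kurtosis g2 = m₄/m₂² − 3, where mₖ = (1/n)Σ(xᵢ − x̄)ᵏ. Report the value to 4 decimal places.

-0.3860

x̄ = 6.6000
Σ(xᵢ − x̄)² = 495.2000 ⇒ m₂ = 99.04000
Σ(xᵢ − x̄)⁴ = 128204.5760 ⇒ m₄ = 25640.91520
m₂² = 9808.92160
g2 = m₄/m₂² − 3 = 2.61404 − 3 ≈ -0.3860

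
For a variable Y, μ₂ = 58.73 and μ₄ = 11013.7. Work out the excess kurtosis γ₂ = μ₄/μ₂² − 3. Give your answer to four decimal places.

0.1931

μ₂² = 58.73² = 3449.21290
μ₄/μ₂² = 11013.7 / 3449.21290 = 3.19311
γ₂ = 3.19311 − 3 ≈ 0.1931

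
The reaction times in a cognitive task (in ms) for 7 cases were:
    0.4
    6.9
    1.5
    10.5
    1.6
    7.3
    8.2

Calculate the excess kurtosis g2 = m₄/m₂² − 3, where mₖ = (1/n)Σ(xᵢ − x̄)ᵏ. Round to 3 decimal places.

-1.589

x̄ = 5.2000
Σ(xᵢ − x̄)² = 94.0800 ⇒ m₂ = 13.44000
Σ(xᵢ − x̄)⁴ = 1784.0676 ⇒ m₄ = 254.86680
m₂² = 180.63360
g2 = m₄/m₂² − 3 = 1.41096 − 3 ≈ -1.589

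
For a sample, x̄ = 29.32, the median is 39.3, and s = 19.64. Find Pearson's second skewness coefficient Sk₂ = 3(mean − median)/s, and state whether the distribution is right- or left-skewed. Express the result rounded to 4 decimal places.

-1.5244, left-skewed

Sk₂ = 3(29.32 − 39.3) / 19.64 = 3 × -9.9800 / 19.64
    = -29.9400 / 19.64 ≈ -1.5244
Sk₂ < 0 ⇒ mean < median ⇒ left-skewed (negative skew).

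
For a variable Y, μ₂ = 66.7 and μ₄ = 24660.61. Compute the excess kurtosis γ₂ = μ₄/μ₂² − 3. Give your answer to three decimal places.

μ₂² = 66.7² = 4448.89000
μ₄/μ₂² = 24660.61 / 4448.89000 = 5.54309
γ₂ = 5.54309 − 3 ≈ 2.543

2.543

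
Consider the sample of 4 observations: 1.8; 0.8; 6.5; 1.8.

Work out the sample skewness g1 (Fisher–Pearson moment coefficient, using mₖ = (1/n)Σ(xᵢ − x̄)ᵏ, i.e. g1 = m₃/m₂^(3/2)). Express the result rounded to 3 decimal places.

x̄ = (1.8 + 0.8 + 6.5 + 1.8) / 4 = 2.7250
deviations (xᵢ − x̄): -0.9250, -1.9250, 3.7750, -0.9250
Σ(xᵢ − x̄)² = 19.6675 ⇒ m₂ = 19.6675/4 = 4.91688
Σ(xᵢ − x̄)³ = 45.0799 ⇒ m₃ = 45.0799/4 = 11.26997
m₂^(3/2) = 4.91688^(1.5) = 10.90269
g1 = m₃ / m₂^(3/2) = 11.26997 / 10.90269 ≈ 1.034

1.034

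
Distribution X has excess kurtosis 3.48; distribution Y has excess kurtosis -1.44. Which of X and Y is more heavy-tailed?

X

Higher excess kurtosis ⇒ heavier tails relative to the normal distribution.
3.48 vs -1.44: the larger is 3.48, so X has heavier tails. (X is leptokurtic — heavier-than-normal tails; the other is platykurtic.)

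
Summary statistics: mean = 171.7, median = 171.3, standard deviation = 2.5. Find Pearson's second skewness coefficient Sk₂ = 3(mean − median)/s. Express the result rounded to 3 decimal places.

Sk₂ = 3(171.7 − 171.3) / 2.5 = 3 × 0.4000 / 2.5
    = 1.2000 / 2.5 ≈ 0.480

0.480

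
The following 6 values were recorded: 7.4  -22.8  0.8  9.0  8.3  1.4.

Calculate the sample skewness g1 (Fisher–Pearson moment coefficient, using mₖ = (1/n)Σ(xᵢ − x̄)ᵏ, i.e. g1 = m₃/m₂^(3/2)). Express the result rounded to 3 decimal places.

x̄ = (7.4 - 22.8 + 0.8 + 9.0 + 8.3 + 1.4) / 6 = 0.6833
deviations (xᵢ − x̄): 6.7167, -23.4833, 0.1167, 8.3167, 7.6167, 0.7167
Σ(xᵢ − x̄)² = 724.2883 ⇒ m₂ = 724.2883/6 = 120.71472
Σ(xᵢ − x̄)³ = -11629.7906 ⇒ m₃ = -11629.7906/6 = -1938.29843
m₂^(3/2) = 120.71472^(1.5) = 1326.29569
g1 = m₃ / m₂^(3/2) = -1938.29843 / 1326.29569 ≈ -1.461

-1.461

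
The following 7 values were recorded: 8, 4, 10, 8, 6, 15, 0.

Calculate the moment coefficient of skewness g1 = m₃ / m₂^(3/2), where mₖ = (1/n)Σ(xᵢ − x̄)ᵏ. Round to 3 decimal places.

x̄ = (8 + 4 + 10 + 8 + 6 + 15 + 0) / 7 = 7.2857
deviations (xᵢ − x̄): 0.7143, -3.2857, 2.7143, 0.7143, -1.2857, 7.7143, -7.2857
Σ(xᵢ − x̄)² = 133.4286 ⇒ m₂ = 133.4286/7 = 19.06122
Σ(xᵢ − x̄)³ = 55.4694 ⇒ m₃ = 55.4694/7 = 7.92420
m₂^(3/2) = 19.06122^(1.5) = 83.21971
g1 = m₃ / m₂^(3/2) = 7.92420 / 83.21971 ≈ 0.095

0.095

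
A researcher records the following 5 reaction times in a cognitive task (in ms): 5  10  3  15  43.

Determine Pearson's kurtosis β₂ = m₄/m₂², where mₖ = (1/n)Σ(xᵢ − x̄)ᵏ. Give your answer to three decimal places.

2.846

x̄ = 15.2000
Σ(xᵢ − x̄)² = 1052.8000 ⇒ m₂ = 210.56000
Σ(xᵢ − x̄)⁴ = 630990.4960 ⇒ m₄ = 126198.09920
m₂² = 44335.51360
β₂ = m₄/m₂² = 126198.09920 / 44335.51360 ≈ 2.846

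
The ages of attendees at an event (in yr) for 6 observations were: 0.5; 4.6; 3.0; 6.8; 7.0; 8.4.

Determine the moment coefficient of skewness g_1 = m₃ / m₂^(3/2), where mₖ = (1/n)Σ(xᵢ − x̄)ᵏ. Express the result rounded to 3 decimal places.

-0.453

x̄ = (0.5 + 4.6 + 3.0 + 6.8 + 7.0 + 8.4) / 6 = 5.0500
deviations (xᵢ − x̄): -4.5500, -0.4500, -2.0500, 1.7500, 1.9500, 3.3500
Σ(xᵢ − x̄)² = 43.1950 ⇒ m₂ = 43.1950/6 = 7.19917
Σ(xᵢ − x̄)³ = -52.5330 ⇒ m₃ = -52.5330/6 = -8.75550
m₂^(3/2) = 7.19917^(1.5) = 19.31627
g_1 = m₃ / m₂^(3/2) = -8.75550 / 19.31627 ≈ -0.453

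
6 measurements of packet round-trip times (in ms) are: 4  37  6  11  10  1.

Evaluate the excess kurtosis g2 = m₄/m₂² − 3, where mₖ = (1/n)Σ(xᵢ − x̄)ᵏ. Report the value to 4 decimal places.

0.6505

x̄ = 11.5000
Σ(xᵢ − x̄)² = 849.5000 ⇒ m₂ = 141.58333
Σ(xᵢ − x̄)⁴ = 439064.3750 ⇒ m₄ = 73177.39583
m₂² = 20045.84028
g2 = m₄/m₂² − 3 = 3.65050 − 3 ≈ 0.6505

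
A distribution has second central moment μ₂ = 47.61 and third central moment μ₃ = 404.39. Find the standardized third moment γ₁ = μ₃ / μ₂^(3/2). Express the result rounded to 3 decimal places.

1.231

σ = √μ₂ = √47.61 = 6.90000
σ³ = μ₂^(3/2) = 328.50900
γ₁ = μ₃/σ³ = 404.39 / 328.50900 ≈ 1.231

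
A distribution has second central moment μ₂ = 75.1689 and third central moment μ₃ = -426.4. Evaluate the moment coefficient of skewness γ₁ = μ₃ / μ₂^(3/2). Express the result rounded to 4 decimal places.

-0.6543

σ = √μ₂ = √75.1689 = 8.67000
σ³ = μ₂^(3/2) = 651.71436
γ₁ = μ₃/σ³ = -426.4 / 651.71436 ≈ -0.6543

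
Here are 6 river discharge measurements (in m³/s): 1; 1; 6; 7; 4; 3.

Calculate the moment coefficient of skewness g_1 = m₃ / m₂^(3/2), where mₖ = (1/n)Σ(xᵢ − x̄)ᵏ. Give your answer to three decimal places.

x̄ = (1 + 1 + 6 + 7 + 4 + 3) / 6 = 3.6667
deviations (xᵢ − x̄): -2.6667, -2.6667, 2.3333, 3.3333, 0.3333, -0.6667
Σ(xᵢ − x̄)² = 31.3333 ⇒ m₂ = 31.3333/6 = 5.22222
Σ(xᵢ − x̄)³ = 11.5556 ⇒ m₃ = 11.5556/6 = 1.92593
m₂^(3/2) = 5.22222^(1.5) = 11.93392
g_1 = m₃ / m₂^(3/2) = 1.92593 / 11.93392 ≈ 0.161

0.161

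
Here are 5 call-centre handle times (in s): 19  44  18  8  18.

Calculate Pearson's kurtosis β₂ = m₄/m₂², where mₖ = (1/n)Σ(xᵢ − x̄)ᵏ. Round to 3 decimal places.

2.836

x̄ = 21.4000
Σ(xᵢ − x̄)² = 719.2000 ⇒ m₂ = 143.84000
Σ(xᵢ − x̄)⁴ = 293418.0160 ⇒ m₄ = 58683.60320
m₂² = 20689.94560
β₂ = m₄/m₂² = 58683.60320 / 20689.94560 ≈ 2.836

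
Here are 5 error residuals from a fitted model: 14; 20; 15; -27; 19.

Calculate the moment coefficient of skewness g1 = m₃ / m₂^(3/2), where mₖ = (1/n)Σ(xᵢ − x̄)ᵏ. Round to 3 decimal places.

-1.438

x̄ = (14 + 20 + 15 - 27 + 19) / 5 = 8.2000
deviations (xᵢ − x̄): 5.8000, 11.8000, 6.8000, -35.2000, 10.8000
Σ(xᵢ − x̄)² = 1574.8000 ⇒ m₂ = 1574.8000/5 = 314.96000
Σ(xᵢ − x̄)³ = -40201.9200 ⇒ m₃ = -40201.9200/5 = -8040.38400
m₂^(3/2) = 314.96000^(1.5) = 5589.63053
g1 = m₃ / m₂^(3/2) = -8040.38400 / 5589.63053 ≈ -1.438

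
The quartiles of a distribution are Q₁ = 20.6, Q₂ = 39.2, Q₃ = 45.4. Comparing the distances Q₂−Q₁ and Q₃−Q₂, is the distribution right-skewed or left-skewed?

left-skewed

Q₂ − Q₁ = 18.6;  Q₃ − Q₂ = 6.2
Q₂ − Q₁ > Q₃ − Q₂ ⇒ the lower half is more spread out ⇒ left-skewed.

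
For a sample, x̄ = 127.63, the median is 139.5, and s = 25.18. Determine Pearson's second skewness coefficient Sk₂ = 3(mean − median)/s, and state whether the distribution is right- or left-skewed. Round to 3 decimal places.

Sk₂ = 3(127.63 − 139.5) / 25.18 = 3 × -11.8700 / 25.18
    = -35.6100 / 25.18 ≈ -1.414
Sk₂ < 0 ⇒ mean < median ⇒ left-skewed (negative skew).

-1.414, left-skewed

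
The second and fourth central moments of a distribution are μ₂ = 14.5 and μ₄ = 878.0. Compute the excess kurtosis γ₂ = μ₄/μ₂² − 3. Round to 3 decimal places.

1.176

μ₂² = 14.5² = 210.25000
μ₄/μ₂² = 878.0 / 210.25000 = 4.17598
γ₂ = 4.17598 − 3 ≈ 1.176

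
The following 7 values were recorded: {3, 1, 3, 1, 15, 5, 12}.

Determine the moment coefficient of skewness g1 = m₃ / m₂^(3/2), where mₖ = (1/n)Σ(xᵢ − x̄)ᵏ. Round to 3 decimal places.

x̄ = (3 + 1 + 3 + 1 + 15 + 5 + 12) / 7 = 5.7143
deviations (xᵢ − x̄): -2.7143, -4.7143, -2.7143, -4.7143, 9.2857, -0.7143, 6.2857
Σ(xᵢ − x̄)² = 185.4286 ⇒ m₂ = 185.4286/7 = 26.48980
Σ(xᵢ − x̄)³ = 799.1020 ⇒ m₃ = 799.1020/7 = 114.15743
m₂^(3/2) = 26.48980^(1.5) = 136.33831
g1 = m₃ / m₂^(3/2) = 114.15743 / 136.33831 ≈ 0.837

0.837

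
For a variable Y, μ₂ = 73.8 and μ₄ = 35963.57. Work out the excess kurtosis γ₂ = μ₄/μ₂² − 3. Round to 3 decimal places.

μ₂² = 73.8² = 5446.44000
μ₄/μ₂² = 35963.57 / 5446.44000 = 6.60313
γ₂ = 6.60313 − 3 ≈ 3.603

3.603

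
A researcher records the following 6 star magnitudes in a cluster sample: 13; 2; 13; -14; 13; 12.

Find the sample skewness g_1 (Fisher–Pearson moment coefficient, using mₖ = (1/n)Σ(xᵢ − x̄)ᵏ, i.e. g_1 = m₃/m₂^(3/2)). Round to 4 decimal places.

-1.2941

x̄ = (13 + 2 + 13 - 14 + 13 + 12) / 6 = 6.5000
deviations (xᵢ − x̄): 6.5000, -4.5000, 6.5000, -20.5000, 6.5000, 5.5000
Σ(xᵢ − x̄)² = 597.5000 ⇒ m₂ = 597.5000/6 = 99.58333
Σ(xᵢ − x̄)³ = -7716.0000 ⇒ m₃ = -7716.0000/6 = -1286.00000
m₂^(3/2) = 99.58333^(1.5) = 993.75651
g_1 = m₃ / m₂^(3/2) = -1286.00000 / 993.75651 ≈ -1.2941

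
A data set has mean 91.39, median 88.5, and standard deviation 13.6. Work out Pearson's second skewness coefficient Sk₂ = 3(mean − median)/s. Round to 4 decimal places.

Sk₂ = 3(91.39 − 88.5) / 13.6 = 3 × 2.8900 / 13.6
    = 8.6700 / 13.6 ≈ 0.6375

0.6375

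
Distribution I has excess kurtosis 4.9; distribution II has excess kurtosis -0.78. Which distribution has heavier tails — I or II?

Higher excess kurtosis ⇒ heavier tails relative to the normal distribution.
4.9 vs -0.78: the larger is 4.9, so I has heavier tails. (I is leptokurtic — heavier-than-normal tails; the other is platykurtic.)

I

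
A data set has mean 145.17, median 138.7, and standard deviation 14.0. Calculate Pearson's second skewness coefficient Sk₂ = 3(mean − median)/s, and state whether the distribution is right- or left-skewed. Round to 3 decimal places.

1.386, right-skewed

Sk₂ = 3(145.17 − 138.7) / 14.0 = 3 × 6.4700 / 14.0
    = 19.4100 / 14.0 ≈ 1.386
Sk₂ > 0 ⇒ mean > median ⇒ right-skewed (positive skew).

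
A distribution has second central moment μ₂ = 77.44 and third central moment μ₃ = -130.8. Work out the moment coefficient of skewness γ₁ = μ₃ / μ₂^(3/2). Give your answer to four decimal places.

-0.1919

σ = √μ₂ = √77.44 = 8.80000
σ³ = μ₂^(3/2) = 681.47200
γ₁ = μ₃/σ³ = -130.8 / 681.47200 ≈ -0.1919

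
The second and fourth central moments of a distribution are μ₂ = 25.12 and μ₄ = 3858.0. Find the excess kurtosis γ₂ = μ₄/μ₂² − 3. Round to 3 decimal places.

μ₂² = 25.12² = 631.01440
μ₄/μ₂² = 3858.0 / 631.01440 = 6.11397
γ₂ = 6.11397 − 3 ≈ 3.114

3.114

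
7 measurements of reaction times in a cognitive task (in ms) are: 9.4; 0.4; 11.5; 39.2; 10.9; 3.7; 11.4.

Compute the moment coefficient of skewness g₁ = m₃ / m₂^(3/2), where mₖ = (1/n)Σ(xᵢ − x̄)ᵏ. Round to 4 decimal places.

1.5294

x̄ = (9.4 + 0.4 + 11.5 + 39.2 + 10.9 + 3.7 + 11.4) / 7 = 12.3571
deviations (xᵢ − x̄): -2.9571, -11.9571, -0.8571, 26.8429, -1.4571, -8.6571, -0.9571
Σ(xᵢ − x̄)² = 950.9771 ⇒ m₂ = 950.9771/7 = 135.85388
Σ(xᵢ − x̄)³ = 16952.4940 ⇒ m₃ = 16952.4940/7 = 2421.78486
m₂^(3/2) = 135.85388^(1.5) = 1583.46350
g₁ = m₃ / m₂^(3/2) = 2421.78486 / 1583.46350 ≈ 1.5294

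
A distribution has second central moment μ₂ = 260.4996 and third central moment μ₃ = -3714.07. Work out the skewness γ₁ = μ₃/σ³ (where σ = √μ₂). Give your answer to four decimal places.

σ = √μ₂ = √260.4996 = 16.14000
σ³ = μ₂^(3/2) = 4204.46354
γ₁ = μ₃/σ³ = -3714.07 / 4204.46354 ≈ -0.8834

-0.8834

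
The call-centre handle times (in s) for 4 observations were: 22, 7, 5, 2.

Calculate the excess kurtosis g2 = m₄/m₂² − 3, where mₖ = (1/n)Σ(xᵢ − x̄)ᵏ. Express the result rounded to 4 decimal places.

x̄ = 9.0000
Σ(xᵢ − x̄)² = 238.0000 ⇒ m₂ = 59.50000
Σ(xᵢ − x̄)⁴ = 31234.0000 ⇒ m₄ = 7808.50000
m₂² = 3540.25000
g2 = m₄/m₂² − 3 = 2.20564 − 3 ≈ -0.7944

-0.7944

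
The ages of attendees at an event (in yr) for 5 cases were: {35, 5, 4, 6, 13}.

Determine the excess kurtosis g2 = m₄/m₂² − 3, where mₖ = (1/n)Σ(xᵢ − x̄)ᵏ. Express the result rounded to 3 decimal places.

x̄ = 12.6000
Σ(xᵢ − x̄)² = 677.2000 ⇒ m₂ = 135.44000
Σ(xᵢ − x̄)⁴ = 262466.8960 ⇒ m₄ = 52493.37920
m₂² = 18343.99360
g2 = m₄/m₂² − 3 = 2.86161 − 3 ≈ -0.138

-0.138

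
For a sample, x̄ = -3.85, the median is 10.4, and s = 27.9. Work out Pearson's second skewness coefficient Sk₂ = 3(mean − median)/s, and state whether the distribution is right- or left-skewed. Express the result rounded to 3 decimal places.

Sk₂ = 3(-3.85 − 10.4) / 27.9 = 3 × -14.2500 / 27.9
    = -42.7500 / 27.9 ≈ -1.532
Sk₂ < 0 ⇒ mean < median ⇒ left-skewed (negative skew).

-1.532, left-skewed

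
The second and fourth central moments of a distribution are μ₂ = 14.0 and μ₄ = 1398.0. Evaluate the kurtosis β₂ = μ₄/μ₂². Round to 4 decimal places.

7.1327

μ₂² = 14.0² = 196.00000
μ₄/μ₂² = 1398.0 / 196.00000 = 7.13265
β₂ ≈ 7.1327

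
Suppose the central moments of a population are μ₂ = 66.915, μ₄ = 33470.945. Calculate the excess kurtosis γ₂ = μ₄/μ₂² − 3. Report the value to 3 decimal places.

μ₂² = 66.915² = 4477.61723
μ₄/μ₂² = 33470.945 / 4477.61723 = 7.47517
γ₂ = 7.47517 − 3 ≈ 4.475

4.475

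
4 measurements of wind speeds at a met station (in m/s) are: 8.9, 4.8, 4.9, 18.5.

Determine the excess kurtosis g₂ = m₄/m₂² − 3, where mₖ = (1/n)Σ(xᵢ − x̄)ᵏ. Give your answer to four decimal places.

x̄ = 9.2750
Σ(xᵢ − x̄)² = 124.4075 ⇒ m₂ = 31.10188
Σ(xᵢ − x̄)⁴ = 8009.5253 ⇒ m₄ = 2002.38133
m₂² = 967.32663
g₂ = m₄/m₂² − 3 = 2.07002 − 3 ≈ -0.9300

-0.9300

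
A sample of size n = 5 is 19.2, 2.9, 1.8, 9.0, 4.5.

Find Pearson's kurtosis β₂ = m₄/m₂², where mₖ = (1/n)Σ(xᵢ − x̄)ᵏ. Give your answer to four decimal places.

2.5090

x̄ = 7.4800
Σ(xᵢ − x̄)² = 201.7880 ⇒ m₂ = 40.35760
Σ(xᵢ − x̄)⁴ = 20432.4013 ⇒ m₄ = 4086.48026
m₂² = 1628.73588
β₂ = m₄/m₂² = 4086.48026 / 1628.73588 ≈ 2.5090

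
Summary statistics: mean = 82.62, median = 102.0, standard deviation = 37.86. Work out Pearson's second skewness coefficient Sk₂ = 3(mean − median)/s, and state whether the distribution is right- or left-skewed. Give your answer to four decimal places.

-1.5357, left-skewed

Sk₂ = 3(82.62 − 102.0) / 37.86 = 3 × -19.3800 / 37.86
    = -58.1400 / 37.86 ≈ -1.5357
Sk₂ < 0 ⇒ mean < median ⇒ left-skewed (negative skew).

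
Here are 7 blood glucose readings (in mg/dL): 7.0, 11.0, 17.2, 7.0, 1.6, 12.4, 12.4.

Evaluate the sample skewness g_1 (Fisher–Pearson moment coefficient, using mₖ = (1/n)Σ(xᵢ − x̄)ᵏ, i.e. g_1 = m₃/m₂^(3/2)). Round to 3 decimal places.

-0.215

x̄ = (7.0 + 11.0 + 17.2 + 7.0 + 1.6 + 12.4 + 12.4) / 7 = 9.8000
deviations (xᵢ − x̄): -2.8000, 1.2000, 7.4000, -2.8000, -8.2000, 2.6000, 2.6000
Σ(xᵢ − x̄)² = 152.6400 ⇒ m₂ = 152.6400/7 = 21.80571
Σ(xᵢ − x̄)³ = -153.1680 ⇒ m₃ = -153.1680/7 = -21.88114
m₂^(3/2) = 21.80571^(1.5) = 101.82525
g_1 = m₃ / m₂^(3/2) = -21.88114 / 101.82525 ≈ -0.215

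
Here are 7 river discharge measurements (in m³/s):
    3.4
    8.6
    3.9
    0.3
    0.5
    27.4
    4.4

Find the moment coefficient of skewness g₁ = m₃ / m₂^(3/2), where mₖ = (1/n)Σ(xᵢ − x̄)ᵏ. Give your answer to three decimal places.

x̄ = (3.4 + 8.6 + 3.9 + 0.3 + 0.5 + 27.4 + 4.4) / 7 = 6.9286
deviations (xᵢ − x̄): -3.5286, 1.6714, -3.0286, -6.6286, -6.4286, 20.4714, -2.5286
Σ(xᵢ − x̄)² = 535.1543 ⇒ m₂ = 535.1543/7 = 76.45061
Σ(xᵢ − x̄)³ = 7939.0275 ⇒ m₃ = 7939.0275/7 = 1134.14678
m₂^(3/2) = 76.45061^(1.5) = 668.45388
g₁ = m₃ / m₂^(3/2) = 1134.14678 / 668.45388 ≈ 1.697

1.697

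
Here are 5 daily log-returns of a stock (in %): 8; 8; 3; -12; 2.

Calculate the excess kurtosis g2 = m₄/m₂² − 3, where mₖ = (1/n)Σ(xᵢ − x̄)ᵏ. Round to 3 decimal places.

x̄ = 1.8000
Σ(xᵢ − x̄)² = 268.8000 ⇒ m₂ = 53.76000
Σ(xᵢ − x̄)⁴ = 39224.7360 ⇒ m₄ = 7844.94720
m₂² = 2890.13760
g2 = m₄/m₂² − 3 = 2.71439 − 3 ≈ -0.286

-0.286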